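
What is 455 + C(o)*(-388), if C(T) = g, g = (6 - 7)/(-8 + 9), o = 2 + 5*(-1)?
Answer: 843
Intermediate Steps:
o = -3 (o = 2 - 5 = -3)
g = -1 (g = -1/1 = -1*1 = -1)
C(T) = -1
455 + C(o)*(-388) = 455 - 1*(-388) = 455 + 388 = 843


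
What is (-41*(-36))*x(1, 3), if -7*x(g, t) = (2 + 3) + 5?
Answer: -14760/7 ≈ -2108.6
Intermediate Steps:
x(g, t) = -10/7 (x(g, t) = -((2 + 3) + 5)/7 = -(5 + 5)/7 = -⅐*10 = -10/7)
(-41*(-36))*x(1, 3) = -41*(-36)*(-10/7) = 1476*(-10/7) = -14760/7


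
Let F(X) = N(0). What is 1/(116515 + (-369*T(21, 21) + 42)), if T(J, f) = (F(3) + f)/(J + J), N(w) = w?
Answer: 2/232745 ≈ 8.5931e-6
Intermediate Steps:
F(X) = 0
T(J, f) = f/(2*J) (T(J, f) = (0 + f)/(J + J) = f/((2*J)) = f*(1/(2*J)) = f/(2*J))
1/(116515 + (-369*T(21, 21) + 42)) = 1/(116515 + (-369*21/(2*21) + 42)) = 1/(116515 + (-369*½ + 42)) = 1/(116515 + (-369/2 + 42)) = 1/(116515 - 285/2) = 1/(232745/2) = 2/232745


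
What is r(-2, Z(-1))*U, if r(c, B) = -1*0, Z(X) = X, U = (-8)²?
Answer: 0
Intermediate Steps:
U = 64
r(c, B) = 0
r(-2, Z(-1))*U = 0*64 = 0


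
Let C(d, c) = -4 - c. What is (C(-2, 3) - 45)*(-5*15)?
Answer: 3900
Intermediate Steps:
(C(-2, 3) - 45)*(-5*15) = ((-4 - 1*3) - 45)*(-5*15) = ((-4 - 3) - 45)*(-75) = (-7 - 45)*(-75) = -52*(-75) = 3900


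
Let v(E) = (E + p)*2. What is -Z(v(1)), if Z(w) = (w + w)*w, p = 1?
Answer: -32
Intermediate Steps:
v(E) = 2 + 2*E (v(E) = (E + 1)*2 = (1 + E)*2 = 2 + 2*E)
Z(w) = 2*w² (Z(w) = (2*w)*w = 2*w²)
-Z(v(1)) = -2*(2 + 2*1)² = -2*(2 + 2)² = -2*4² = -2*16 = -1*32 = -32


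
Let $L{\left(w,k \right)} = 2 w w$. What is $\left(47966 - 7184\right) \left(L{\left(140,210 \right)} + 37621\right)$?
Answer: $3132914022$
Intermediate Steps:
$L{\left(w,k \right)} = 2 w^{2}$
$\left(47966 - 7184\right) \left(L{\left(140,210 \right)} + 37621\right) = \left(47966 - 7184\right) \left(2 \cdot 140^{2} + 37621\right) = 40782 \left(2 \cdot 19600 + 37621\right) = 40782 \left(39200 + 37621\right) = 40782 \cdot 76821 = 3132914022$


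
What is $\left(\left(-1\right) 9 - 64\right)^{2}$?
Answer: $5329$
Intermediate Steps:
$\left(\left(-1\right) 9 - 64\right)^{2} = \left(-9 - 64\right)^{2} = \left(-73\right)^{2} = 5329$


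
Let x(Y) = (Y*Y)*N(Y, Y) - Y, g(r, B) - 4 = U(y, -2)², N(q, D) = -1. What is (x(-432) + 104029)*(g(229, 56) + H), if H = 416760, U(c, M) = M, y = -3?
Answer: -34242909184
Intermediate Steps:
g(r, B) = 8 (g(r, B) = 4 + (-2)² = 4 + 4 = 8)
x(Y) = -Y - Y² (x(Y) = (Y*Y)*(-1) - Y = Y²*(-1) - Y = -Y² - Y = -Y - Y²)
(x(-432) + 104029)*(g(229, 56) + H) = (-432*(-1 - 1*(-432)) + 104029)*(8 + 416760) = (-432*(-1 + 432) + 104029)*416768 = (-432*431 + 104029)*416768 = (-186192 + 104029)*416768 = -82163*416768 = -34242909184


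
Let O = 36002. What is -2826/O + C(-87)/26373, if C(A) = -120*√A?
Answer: -1413/18001 - 40*I*√87/8791 ≈ -0.078496 - 0.042441*I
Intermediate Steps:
-2826/O + C(-87)/26373 = -2826/36002 - 120*I*√87/26373 = -2826*1/36002 - 120*I*√87*(1/26373) = -1413/18001 - 120*I*√87*(1/26373) = -1413/18001 - 40*I*√87/8791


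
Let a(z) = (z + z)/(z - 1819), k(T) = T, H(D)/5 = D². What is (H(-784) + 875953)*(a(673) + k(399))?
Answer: 300081153094/191 ≈ 1.5711e+9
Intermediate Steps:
H(D) = 5*D²
a(z) = 2*z/(-1819 + z) (a(z) = (2*z)/(-1819 + z) = 2*z/(-1819 + z))
(H(-784) + 875953)*(a(673) + k(399)) = (5*(-784)² + 875953)*(2*673/(-1819 + 673) + 399) = (5*614656 + 875953)*(2*673/(-1146) + 399) = (3073280 + 875953)*(2*673*(-1/1146) + 399) = 3949233*(-673/573 + 399) = 3949233*(227954/573) = 300081153094/191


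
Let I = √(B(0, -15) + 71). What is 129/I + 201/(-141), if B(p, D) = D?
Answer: -67/47 + 129*√14/28 ≈ 15.813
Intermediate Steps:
I = 2*√14 (I = √(-15 + 71) = √56 = 2*√14 ≈ 7.4833)
129/I + 201/(-141) = 129/((2*√14)) + 201/(-141) = 129*(√14/28) + 201*(-1/141) = 129*√14/28 - 67/47 = -67/47 + 129*√14/28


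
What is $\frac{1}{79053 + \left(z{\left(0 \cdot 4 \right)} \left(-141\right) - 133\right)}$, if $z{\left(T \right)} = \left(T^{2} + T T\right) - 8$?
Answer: $\frac{1}{80048} \approx 1.2492 \cdot 10^{-5}$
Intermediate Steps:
$z{\left(T \right)} = -8 + 2 T^{2}$ ($z{\left(T \right)} = \left(T^{2} + T^{2}\right) - 8 = 2 T^{2} - 8 = -8 + 2 T^{2}$)
$\frac{1}{79053 + \left(z{\left(0 \cdot 4 \right)} \left(-141\right) - 133\right)} = \frac{1}{79053 - \left(133 - \left(-8 + 2 \left(0 \cdot 4\right)^{2}\right) \left(-141\right)\right)} = \frac{1}{79053 - \left(133 - \left(-8 + 2 \cdot 0^{2}\right) \left(-141\right)\right)} = \frac{1}{79053 - \left(133 - \left(-8 + 2 \cdot 0\right) \left(-141\right)\right)} = \frac{1}{79053 - \left(133 - \left(-8 + 0\right) \left(-141\right)\right)} = \frac{1}{79053 - -995} = \frac{1}{79053 + \left(1128 - 133\right)} = \frac{1}{79053 + 995} = \frac{1}{80048}$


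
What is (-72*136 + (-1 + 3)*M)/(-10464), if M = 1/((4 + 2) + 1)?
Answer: 34271/36624 ≈ 0.93575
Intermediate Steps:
M = ⅐ (M = 1/(6 + 1) = 1/7 = ⅐ ≈ 0.14286)
(-72*136 + (-1 + 3)*M)/(-10464) = (-72*136 + (-1 + 3)*(⅐))/(-10464) = (-9792 + 2*(⅐))*(-1/10464) = (-9792 + 2/7)*(-1/10464) = -68542/7*(-1/10464) = 34271/36624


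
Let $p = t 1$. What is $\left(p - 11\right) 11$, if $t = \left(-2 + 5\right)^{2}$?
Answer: $-22$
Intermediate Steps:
$t = 9$ ($t = 3^{2} = 9$)
$p = 9$ ($p = 9 \cdot 1 = 9$)
$\left(p - 11\right) 11 = \left(9 - 11\right) 11 = \left(-2\right) 11 = -22$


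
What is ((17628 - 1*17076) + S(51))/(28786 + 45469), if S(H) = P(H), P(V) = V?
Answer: 603/74255 ≈ 0.0081207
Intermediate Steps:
S(H) = H
((17628 - 1*17076) + S(51))/(28786 + 45469) = ((17628 - 1*17076) + 51)/(28786 + 45469) = ((17628 - 17076) + 51)/74255 = (552 + 51)*(1/74255) = 603*(1/74255) = 603/74255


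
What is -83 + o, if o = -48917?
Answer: -49000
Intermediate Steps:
-83 + o = -83 - 48917 = -49000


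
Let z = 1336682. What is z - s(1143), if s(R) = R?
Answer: 1335539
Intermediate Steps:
z - s(1143) = 1336682 - 1*1143 = 1336682 - 1143 = 1335539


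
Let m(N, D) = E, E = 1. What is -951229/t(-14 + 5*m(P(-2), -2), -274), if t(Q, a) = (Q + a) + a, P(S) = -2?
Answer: 951229/557 ≈ 1707.8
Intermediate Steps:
m(N, D) = 1
t(Q, a) = Q + 2*a
-951229/t(-14 + 5*m(P(-2), -2), -274) = -951229/((-14 + 5*1) + 2*(-274)) = -951229/((-14 + 5) - 548) = -951229/(-9 - 548) = -951229/(-557) = -951229*(-1/557) = 951229/557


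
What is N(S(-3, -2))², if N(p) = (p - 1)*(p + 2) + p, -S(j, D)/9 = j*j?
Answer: 40921609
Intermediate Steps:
S(j, D) = -9*j² (S(j, D) = -9*j*j = -9*j²)
N(p) = p + (-1 + p)*(2 + p) (N(p) = (-1 + p)*(2 + p) + p = p + (-1 + p)*(2 + p))
N(S(-3, -2))² = (-2 + (-9*(-3)²)² + 2*(-9*(-3)²))² = (-2 + (-9*9)² + 2*(-9*9))² = (-2 + (-81)² + 2*(-81))² = (-2 + 6561 - 162)² = 6397² = 40921609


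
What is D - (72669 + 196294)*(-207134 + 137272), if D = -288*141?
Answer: 18790252498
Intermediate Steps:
D = -40608
D - (72669 + 196294)*(-207134 + 137272) = -40608 - (72669 + 196294)*(-207134 + 137272) = -40608 - 268963*(-69862) = -40608 - 1*(-18790293106) = -40608 + 18790293106 = 18790252498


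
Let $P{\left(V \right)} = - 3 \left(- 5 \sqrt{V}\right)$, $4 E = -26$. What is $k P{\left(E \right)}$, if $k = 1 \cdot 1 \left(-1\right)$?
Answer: $- \frac{15 i \sqrt{26}}{2} \approx - 38.243 i$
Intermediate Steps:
$E = - \frac{13}{2}$ ($E = \frac{1}{4} \left(-26\right) = - \frac{13}{2} \approx -6.5$)
$k = -1$ ($k = 1 \left(-1\right) = -1$)
$P{\left(V \right)} = 15 \sqrt{V}$
$k P{\left(E \right)} = - 15 \sqrt{- \frac{13}{2}} = - 15 \frac{i \sqrt{26}}{2} = - \frac{15 i \sqrt{26}}{2}$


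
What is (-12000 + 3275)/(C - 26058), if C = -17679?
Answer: 8725/43737 ≈ 0.19949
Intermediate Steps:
(-12000 + 3275)/(C - 26058) = (-12000 + 3275)/(-17679 - 26058) = -8725/(-43737) = -8725*(-1/43737) = 8725/43737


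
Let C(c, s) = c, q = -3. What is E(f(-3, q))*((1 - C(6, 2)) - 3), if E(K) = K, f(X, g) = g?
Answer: 24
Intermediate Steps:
E(f(-3, q))*((1 - C(6, 2)) - 3) = -3*((1 - 1*6) - 3) = -3*((1 - 6) - 3) = -3*(-5 - 3) = -3*(-8) = 24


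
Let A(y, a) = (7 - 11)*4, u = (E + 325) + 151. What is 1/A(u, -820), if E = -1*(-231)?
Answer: -1/16 ≈ -0.062500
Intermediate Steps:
E = 231
u = 707 (u = (231 + 325) + 151 = 556 + 151 = 707)
A(y, a) = -16 (A(y, a) = -4*4 = -16)
1/A(u, -820) = 1/(-16) = -1/16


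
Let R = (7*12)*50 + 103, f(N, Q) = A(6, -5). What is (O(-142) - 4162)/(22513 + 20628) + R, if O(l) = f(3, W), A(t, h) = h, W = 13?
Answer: 185631556/43141 ≈ 4302.9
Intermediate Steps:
f(N, Q) = -5
O(l) = -5
R = 4303 (R = 84*50 + 103 = 4200 + 103 = 4303)
(O(-142) - 4162)/(22513 + 20628) + R = (-5 - 4162)/(22513 + 20628) + 4303 = -4167/43141 + 4303 = 185631556/43141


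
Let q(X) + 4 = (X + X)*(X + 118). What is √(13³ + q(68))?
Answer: 7*√561 ≈ 165.80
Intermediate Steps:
q(X) = -4 + 2*X*(118 + X) (q(X) = -4 + (X + X)*(X + 118) = -4 + (2*X)*(118 + X) = -4 + 2*X*(118 + X))
√(13³ + q(68)) = √(13³ + (-4 + 2*68² + 236*68)) = √(2197 + (-4 + 2*4624 + 16048)) = √(2197 + (-4 + 9248 + 16048)) = √(2197 + 25292) = √27489 = 7*√561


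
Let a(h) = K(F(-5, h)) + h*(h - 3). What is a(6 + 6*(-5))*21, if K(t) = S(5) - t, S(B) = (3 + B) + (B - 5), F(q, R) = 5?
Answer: 13671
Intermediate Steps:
S(B) = -2 + 2*B (S(B) = (3 + B) + (-5 + B) = -2 + 2*B)
K(t) = 8 - t (K(t) = (-2 + 2*5) - t = (-2 + 10) - t = 8 - t)
a(h) = 3 + h*(-3 + h) (a(h) = (8 - 1*5) + h*(h - 3) = (8 - 5) + h*(-3 + h) = 3 + h*(-3 + h))
a(6 + 6*(-5))*21 = (3 + (6 + 6*(-5))**2 - 3*(6 + 6*(-5)))*21 = (3 + (6 - 30)**2 - 3*(6 - 30))*21 = (3 + (-24)**2 - 3*(-24))*21 = (3 + 576 + 72)*21 = 651*21 = 13671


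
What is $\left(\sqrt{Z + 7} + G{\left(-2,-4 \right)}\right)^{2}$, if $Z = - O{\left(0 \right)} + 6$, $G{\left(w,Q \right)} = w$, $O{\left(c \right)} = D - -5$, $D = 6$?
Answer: $\left(2 - \sqrt{2}\right)^{2} \approx 0.34315$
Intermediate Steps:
$O{\left(c \right)} = 11$ ($O{\left(c \right)} = 6 - -5 = 6 + 5 = 11$)
$Z = -5$ ($Z = \left(-1\right) 11 + 6 = -11 + 6 = -5$)
$\left(\sqrt{Z + 7} + G{\left(-2,-4 \right)}\right)^{2} = \left(\sqrt{-5 + 7} - 2\right)^{2} = \left(\sqrt{2} - 2\right)^{2} = \left(-2 + \sqrt{2}\right)^{2}$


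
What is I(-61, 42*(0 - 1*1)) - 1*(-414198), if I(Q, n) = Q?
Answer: 414137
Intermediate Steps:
I(-61, 42*(0 - 1*1)) - 1*(-414198) = -61 - 1*(-414198) = -61 + 414198 = 414137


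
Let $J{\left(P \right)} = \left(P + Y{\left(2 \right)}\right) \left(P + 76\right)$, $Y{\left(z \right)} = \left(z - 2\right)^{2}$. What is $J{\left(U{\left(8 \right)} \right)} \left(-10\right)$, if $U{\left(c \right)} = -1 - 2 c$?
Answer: $10030$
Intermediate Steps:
$Y{\left(z \right)} = \left(-2 + z\right)^{2}$
$J{\left(P \right)} = P \left(76 + P\right)$ ($J{\left(P \right)} = \left(P + \left(-2 + 2\right)^{2}\right) \left(P + 76\right) = \left(P + 0^{2}\right) \left(76 + P\right) = \left(P + 0\right) \left(76 + P\right) = P \left(76 + P\right)$)
$J{\left(U{\left(8 \right)} \right)} \left(-10\right) = \left(-1 - 16\right) \left(76 - 17\right) \left(-10\right) = - 17 \left(76 - 17\right) \left(-10\right) = \left(-17\right) 59 \left(-10\right) = \left(-1003\right) \left(-10\right) = 10030$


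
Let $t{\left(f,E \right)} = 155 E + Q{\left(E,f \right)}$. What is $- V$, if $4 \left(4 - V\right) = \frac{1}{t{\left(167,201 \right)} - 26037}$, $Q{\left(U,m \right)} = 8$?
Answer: $- \frac{82015}{20504} \approx -4.0$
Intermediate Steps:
$t{\left(f,E \right)} = 8 + 155 E$ ($t{\left(f,E \right)} = 155 E + 8 = 8 + 155 E$)
$V = \frac{82015}{20504}$ ($V = 4 - \frac{1}{4 \left(\left(8 + 155 \cdot 201\right) - 26037\right)} = 4 - \frac{1}{4 \left(\left(8 + 31155\right) - 26037\right)} = 4 - \frac{1}{4 \left(31163 - 26037\right)} = 4 - \frac{1}{4 \cdot 5126} = 4 - \frac{1}{20504} = \frac{82015}{20504} \approx 4.0$)
$- V = \left(-1\right) \frac{82015}{20504} = - \frac{82015}{20504}$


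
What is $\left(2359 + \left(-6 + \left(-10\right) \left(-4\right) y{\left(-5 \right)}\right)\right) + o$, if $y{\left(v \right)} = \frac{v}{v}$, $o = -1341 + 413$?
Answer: $1465$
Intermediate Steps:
$o = -928$
$y{\left(v \right)} = 1$
$\left(2359 + \left(-6 + \left(-10\right) \left(-4\right) y{\left(-5 \right)}\right)\right) + o = \left(2359 - \left(6 - \left(-10\right) \left(-4\right) 1\right)\right) - 928 = \left(2359 + \left(-6 + 40 \cdot 1\right)\right) - 928 = \left(2359 + \left(-6 + 40\right)\right) - 928 = \left(2359 + 34\right) - 928 = 2393 - 928 = 1465$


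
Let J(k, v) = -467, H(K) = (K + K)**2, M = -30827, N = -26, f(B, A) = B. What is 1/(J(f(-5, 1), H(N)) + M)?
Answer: -1/31294 ≈ -3.1955e-5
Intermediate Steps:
H(K) = 4*K**2 (H(K) = (2*K)**2 = 4*K**2)
1/(J(f(-5, 1), H(N)) + M) = 1/(-467 - 30827) = 1/(-31294) = -1/31294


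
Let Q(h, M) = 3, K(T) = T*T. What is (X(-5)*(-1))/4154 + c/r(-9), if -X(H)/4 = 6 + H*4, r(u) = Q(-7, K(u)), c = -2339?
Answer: -4858187/6231 ≈ -779.68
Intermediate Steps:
K(T) = T²
r(u) = 3
X(H) = -24 - 16*H (X(H) = -4*(6 + H*4) = -4*(6 + 4*H) = -24 - 16*H)
(X(-5)*(-1))/4154 + c/r(-9) = ((-24 - 16*(-5))*(-1))/4154 - 2339/3 = ((-24 + 80)*(-1))*(1/4154) - 2339*⅓ = (56*(-1))*(1/4154) - 2339/3 = -56*1/4154 - 2339/3 = -28/2077 - 2339/3 = -4858187/6231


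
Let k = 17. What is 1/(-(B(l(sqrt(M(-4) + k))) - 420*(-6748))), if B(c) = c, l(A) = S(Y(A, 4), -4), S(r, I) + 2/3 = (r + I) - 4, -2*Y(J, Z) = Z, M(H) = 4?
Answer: -3/8502448 ≈ -3.5284e-7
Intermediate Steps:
Y(J, Z) = -Z/2
S(r, I) = -14/3 + I + r (S(r, I) = -2/3 + ((r + I) - 4) = -2/3 + ((I + r) - 4) = -2/3 + (-4 + I + r) = -14/3 + I + r)
l(A) = -32/3 (l(A) = -14/3 - 4 - 1/2*4 = -14/3 - 4 - 2 = -32/3)
1/(-(B(l(sqrt(M(-4) + k))) - 420*(-6748))) = 1/(-(-32/3 - 420*(-6748))) = 1/(-(-32/3 - 1*(-2834160))) = 1/(-(-32/3 + 2834160)) = 1/(-1*8502448/3) = 1/(-8502448/3) = -3/8502448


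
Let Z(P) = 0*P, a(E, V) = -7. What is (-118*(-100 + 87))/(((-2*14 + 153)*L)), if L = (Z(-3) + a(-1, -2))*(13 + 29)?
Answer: -767/18375 ≈ -0.041741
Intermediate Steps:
Z(P) = 0
L = -294 (L = (0 - 7)*(13 + 29) = -7*42 = -294)
(-118*(-100 + 87))/(((-2*14 + 153)*L)) = (-118*(-100 + 87))/(((-2*14 + 153)*(-294))) = (-118*(-13))/(((-28 + 153)*(-294))) = 1534/((125*(-294))) = 1534/(-36750) = 1534*(-1/36750) = -767/18375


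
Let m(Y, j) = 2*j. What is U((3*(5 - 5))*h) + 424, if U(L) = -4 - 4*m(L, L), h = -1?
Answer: 420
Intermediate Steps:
U(L) = -4 - 8*L
U((3*(5 - 5))*h) + 424 = (-4 - 8*3*(5 - 5)*(-1)) + 424 = (-4 - 8*3*0*(-1)) + 424 = (-4 - 0*(-1)) + 424 = (-4 - 8*0) + 424 = (-4 + 0) + 424 = -4 + 424 = 420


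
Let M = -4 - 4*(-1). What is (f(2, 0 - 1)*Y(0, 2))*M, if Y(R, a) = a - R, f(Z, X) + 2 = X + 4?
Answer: 0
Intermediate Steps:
f(Z, X) = 2 + X (f(Z, X) = -2 + (X + 4) = -2 + (4 + X) = 2 + X)
M = 0 (M = -4 + 4 = 0)
(f(2, 0 - 1)*Y(0, 2))*M = ((2 + (0 - 1))*(2 - 1*0))*0 = ((2 - 1)*(2 + 0))*0 = (1*2)*0 = 2*0 = 0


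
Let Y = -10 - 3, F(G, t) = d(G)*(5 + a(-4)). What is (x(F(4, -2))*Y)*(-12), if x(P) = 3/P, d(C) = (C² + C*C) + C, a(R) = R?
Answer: 13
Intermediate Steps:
d(C) = C + 2*C² (d(C) = (C² + C²) + C = 2*C² + C = C + 2*C²)
F(G, t) = G*(1 + 2*G) (F(G, t) = (G*(1 + 2*G))*(5 - 4) = (G*(1 + 2*G))*1 = G*(1 + 2*G))
Y = -13
(x(F(4, -2))*Y)*(-12) = ((3/((4*(1 + 2*4))))*(-13))*(-12) = ((3/((4*(1 + 8))))*(-13))*(-12) = ((3/((4*9)))*(-13))*(-12) = ((3/36)*(-13))*(-12) = ((3*(1/36))*(-13))*(-12) = ((1/12)*(-13))*(-12) = -13/12*(-12) = 13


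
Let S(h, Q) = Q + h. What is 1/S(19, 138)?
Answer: 1/157 ≈ 0.0063694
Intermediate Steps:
1/S(19, 138) = 1/(138 + 19) = 1/157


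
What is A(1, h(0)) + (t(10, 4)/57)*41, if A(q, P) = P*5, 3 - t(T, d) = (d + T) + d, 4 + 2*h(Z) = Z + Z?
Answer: -395/19 ≈ -20.789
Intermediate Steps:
h(Z) = -2 + Z (h(Z) = -2 + (Z + Z)/2 = -2 + (2*Z)/2 = -2 + Z)
t(T, d) = 3 - T - 2*d (t(T, d) = 3 - ((d + T) + d) = 3 - ((T + d) + d) = 3 - (T + 2*d) = 3 + (-T - 2*d) = 3 - T - 2*d)
A(q, P) = 5*P
A(1, h(0)) + (t(10, 4)/57)*41 = 5*(-2 + 0) + ((3 - 1*10 - 2*4)/57)*41 = 5*(-2) + ((3 - 10 - 8)*(1/57))*41 = -10 - 15*1/57*41 = -10 - 5/19*41 = -10 - 205/19 = -395/19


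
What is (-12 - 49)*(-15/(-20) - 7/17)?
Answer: -1403/68 ≈ -20.632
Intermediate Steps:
(-12 - 49)*(-15/(-20) - 7/17) = -61*(-15*(-1/20) - 7*1/17) = -61*(3/4 - 7/17) = -61*23/68 = -1403/68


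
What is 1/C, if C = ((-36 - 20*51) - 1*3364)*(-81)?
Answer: 1/358020 ≈ 2.7931e-6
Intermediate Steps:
C = 358020 (C = ((-36 - 1020) - 3364)*(-81) = (-1056 - 3364)*(-81) = -4420*(-81) = 358020)
1/C = 1/358020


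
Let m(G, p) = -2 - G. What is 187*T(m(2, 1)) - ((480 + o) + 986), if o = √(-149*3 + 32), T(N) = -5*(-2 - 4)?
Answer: 4144 - I*√415 ≈ 4144.0 - 20.372*I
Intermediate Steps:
T(N) = 30 (T(N) = -5*(-6) = 30)
o = I*√415 (o = √(-447 + 32) = √(-415) = I*√415 ≈ 20.372*I)
187*T(m(2, 1)) - ((480 + o) + 986) = 187*30 - ((480 + I*√415) + 986) = 5610 - (1466 + I*√415) = 5610 + (-1466 - I*√415) = 4144 - I*√415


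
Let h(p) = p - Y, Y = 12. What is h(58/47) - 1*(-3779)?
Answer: 177107/47 ≈ 3768.2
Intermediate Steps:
h(p) = -12 + p (h(p) = p - 1*12 = p - 12 = -12 + p)
h(58/47) - 1*(-3779) = (-12 + 58/47) - 1*(-3779) = (-12 + 58*(1/47)) + 3779 = (-12 + 58/47) + 3779 = -506/47 + 3779 = 177107/47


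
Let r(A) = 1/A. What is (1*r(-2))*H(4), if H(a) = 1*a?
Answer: -2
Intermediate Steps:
H(a) = a
(1*r(-2))*H(4) = (1/(-2))*4 = (1*(-1/2))*4 = -1/2*4 = -2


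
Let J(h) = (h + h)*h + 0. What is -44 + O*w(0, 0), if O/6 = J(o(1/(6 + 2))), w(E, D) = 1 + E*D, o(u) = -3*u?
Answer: -677/16 ≈ -42.313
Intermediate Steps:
w(E, D) = 1 + D*E
J(h) = 2*h² (J(h) = (2*h)*h + 0 = 2*h² + 0 = 2*h²)
O = 27/16 (O = 6*(2*(-3/(6 + 2))²) = 6*(2*(-3/8)²) = 6*(2*(9/64)) = 6*(9/32) = 27/16 ≈ 1.6875)
-44 + O*w(0, 0) = -44 + 27*(1 + 0*0)/16 = -44 + 27*(1 + 0)/16 = -44 + (27/16)*1 = -44 + 27/16 = -677/16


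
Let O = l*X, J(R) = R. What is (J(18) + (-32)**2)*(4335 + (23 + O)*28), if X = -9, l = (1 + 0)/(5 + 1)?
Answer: 5144354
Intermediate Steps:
l = 1/6 ≈ 0.16667
O = -3/2 (O = (1/6)*(-9) = -3/2 ≈ -1.5000)
(J(18) + (-32)**2)*(4335 + (23 + O)*28) = (18 + (-32)**2)*(4335 + (23 - 3/2)*28) = (18 + 1024)*(4335 + (43/2)*28) = 1042*(4335 + 602) = 1042*4937 = 5144354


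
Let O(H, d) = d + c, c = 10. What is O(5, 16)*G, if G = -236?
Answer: -6136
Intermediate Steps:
O(H, d) = 10 + d (O(H, d) = d + 10 = 10 + d)
O(5, 16)*G = (10 + 16)*(-236) = 26*(-236) = -6136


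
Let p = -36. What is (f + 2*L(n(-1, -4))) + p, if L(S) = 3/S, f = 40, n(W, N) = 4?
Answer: 11/2 ≈ 5.5000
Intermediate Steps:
(f + 2*L(n(-1, -4))) + p = (40 + 2*(3/4)) - 36 = (40 + 2*(3*(¼))) - 36 = (40 + 2*(¾)) - 36 = (40 + 3/2) - 36 = 83/2 - 36 = 11/2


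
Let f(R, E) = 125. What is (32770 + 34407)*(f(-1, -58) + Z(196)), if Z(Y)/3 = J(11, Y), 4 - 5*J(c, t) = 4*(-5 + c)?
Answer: 7591001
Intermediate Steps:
J(c, t) = 24/5 - 4*c/5 (J(c, t) = ⅘ - 4*(-5 + c)/5 = ⅘ - (-20 + 4*c)/5 = ⅘ + (4 - 4*c/5) = 24/5 - 4*c/5)
Z(Y) = -12 (Z(Y) = 3*(24/5 - ⅘*11) = 3*(24/5 - 44/5) = 3*(-4) = -12)
(32770 + 34407)*(f(-1, -58) + Z(196)) = (32770 + 34407)*(125 - 12) = 67177*113 = 7591001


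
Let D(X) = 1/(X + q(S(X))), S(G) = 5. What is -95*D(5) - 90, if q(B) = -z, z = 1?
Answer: -455/4 ≈ -113.75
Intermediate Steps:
q(B) = -1 (q(B) = -1*1 = -1)
D(X) = 1/(-1 + X) (D(X) = 1/(X - 1) = 1/(-1 + X))
-95*D(5) - 90 = -95/(-1 + 5) - 90 = -95/4 - 90 = -455/4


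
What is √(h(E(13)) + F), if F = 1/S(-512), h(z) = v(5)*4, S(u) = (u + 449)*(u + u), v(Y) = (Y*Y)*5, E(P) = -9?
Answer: √225792007/672 ≈ 22.361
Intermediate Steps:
v(Y) = 5*Y² (v(Y) = Y²*5 = 5*Y²)
S(u) = 2*u*(449 + u) (S(u) = (449 + u)*(2*u) = 2*u*(449 + u))
h(z) = 500 (h(z) = (5*5²)*4 = (5*25)*4 = 125*4 = 500)
F = 1/64512 (F = 1/(2*(-512)*(449 - 512)) = 1/(2*(-512)*(-63)) = 1/64512 ≈ 1.5501e-5)
√(h(E(13)) + F) = √(500 + 1/64512) = √(32256001/64512) = √225792007/672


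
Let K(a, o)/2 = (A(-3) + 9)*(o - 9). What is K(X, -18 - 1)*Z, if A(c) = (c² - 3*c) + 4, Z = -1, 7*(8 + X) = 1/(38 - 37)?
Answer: 1736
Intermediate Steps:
X = -55/7 (X = -8 + 1/(7*(38 - 37)) = -8 + (⅐)/1 = -8 + (⅐)*1 = -8 + ⅐ = -55/7 ≈ -7.8571)
A(c) = 4 + c² - 3*c
K(a, o) = -558 + 62*o (K(a, o) = 2*(((4 + (-3)² - 3*(-3)) + 9)*(o - 9)) = 2*(((4 + 9 + 9) + 9)*(-9 + o)) = 2*((22 + 9)*(-9 + o)) = 2*(31*(-9 + o)) = 2*(-279 + 31*o) = -558 + 62*o)
K(X, -18 - 1)*Z = (-558 + 62*(-18 - 1))*(-1) = (-558 + 62*(-19))*(-1) = (-558 - 1178)*(-1) = -1736*(-1) = 1736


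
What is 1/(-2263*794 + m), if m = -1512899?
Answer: -1/3309721 ≈ -3.0214e-7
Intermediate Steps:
1/(-2263*794 + m) = 1/(-2263*794 - 1512899) = 1/(-1796822 - 1512899) = 1/(-3309721) = -1/3309721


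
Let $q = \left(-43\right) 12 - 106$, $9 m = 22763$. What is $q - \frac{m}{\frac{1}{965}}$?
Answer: $- \frac{21971893}{9} \approx -2.4413 \cdot 10^{6}$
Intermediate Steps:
$m = \frac{22763}{9}$ ($m = \frac{1}{9} \cdot 22763 = \frac{22763}{9} \approx 2529.2$)
$q = -622$ ($q = -516 - 106 = -622$)
$q - \frac{m}{\frac{1}{965}} = -622 - \frac{22763}{9 \cdot \frac{1}{965}} = -622 - \frac{22763 \frac{1}{\frac{1}{965}}}{9} = -622 - \frac{22763}{9} \cdot 965 = -622 - \frac{21966295}{9} = - \frac{21971893}{9}$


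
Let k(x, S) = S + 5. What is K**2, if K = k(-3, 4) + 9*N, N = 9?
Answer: 8100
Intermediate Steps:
k(x, S) = 5 + S
K = 90 (K = (5 + 4) + 9*9 = 9 + 81 = 90)
K**2 = 90**2 = 8100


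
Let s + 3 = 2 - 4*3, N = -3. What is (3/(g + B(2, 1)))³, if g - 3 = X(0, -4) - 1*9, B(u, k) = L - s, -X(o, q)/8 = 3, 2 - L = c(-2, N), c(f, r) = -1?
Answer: -27/2744 ≈ -0.0098397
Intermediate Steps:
L = 3 (L = 2 - 1*(-1) = 2 + 1 = 3)
s = -13 (s = -3 + (2 - 4*3) = -3 + (2 - 12) = -3 - 10 = -13)
X(o, q) = -24 (X(o, q) = -8*3 = -24)
B(u, k) = 16 (B(u, k) = 3 - 1*(-13) = 3 + 13 = 16)
g = -30 (g = 3 + (-24 - 1*9) = 3 + (-24 - 9) = 3 - 33 = -30)
(3/(g + B(2, 1)))³ = (3/(-30 + 16))³ = (3/(-14))³ = (3*(-1/14))³ = (-3/14)³ = -27/2744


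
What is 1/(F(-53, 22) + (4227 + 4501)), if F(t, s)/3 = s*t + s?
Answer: 1/5296 ≈ 0.00018882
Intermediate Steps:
F(t, s) = 3*s + 3*s*t (F(t, s) = 3*(s*t + s) = 3*(s + s*t) = 3*s + 3*s*t)
1/(F(-53, 22) + (4227 + 4501)) = 1/(3*22*(1 - 53) + (4227 + 4501)) = 1/(3*22*(-52) + 8728) = 1/(-3432 + 8728) = 1/5296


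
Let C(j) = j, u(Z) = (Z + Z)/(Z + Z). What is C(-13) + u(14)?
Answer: -12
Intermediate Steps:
u(Z) = 1 (u(Z) = (2*Z)/((2*Z)) = (2*Z)*(1/(2*Z)) = 1)
C(-13) + u(14) = -13 + 1 = -12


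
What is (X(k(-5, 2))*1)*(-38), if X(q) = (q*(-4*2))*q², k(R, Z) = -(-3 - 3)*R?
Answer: -8208000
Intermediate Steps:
k(R, Z) = 6*R (k(R, Z) = -(-6)*R = 6*R)
X(q) = -8*q³ (X(q) = (q*(-8))*q² = (-8*q)*q² = -8*q³)
(X(k(-5, 2))*1)*(-38) = (-8*(6*(-5))³*1)*(-38) = (-8*(-30)³*1)*(-38) = (-8*(-27000)*1)*(-38) = (216000*1)*(-38) = 216000*(-38) = -8208000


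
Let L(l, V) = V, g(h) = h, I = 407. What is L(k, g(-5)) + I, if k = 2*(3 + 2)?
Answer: 402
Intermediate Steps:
k = 10 (k = 2*5 = 10)
L(k, g(-5)) + I = -5 + 407 = 402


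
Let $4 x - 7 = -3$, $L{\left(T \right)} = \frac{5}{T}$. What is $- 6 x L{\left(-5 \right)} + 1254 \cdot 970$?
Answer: $1216386$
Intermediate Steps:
$x = 1$ ($x = \frac{7}{4} + \frac{1}{4} \left(-3\right) = \frac{7}{4} - \frac{3}{4} = 1$)
$- 6 x L{\left(-5 \right)} + 1254 \cdot 970 = \left(-6\right) 1 \frac{5}{-5} + 1254 \cdot 970 = - 6 \cdot 5 \left(- \frac{1}{5}\right) + 1216380 = \left(-6\right) \left(-1\right) + 1216380 = 6 + 1216380 = 1216386$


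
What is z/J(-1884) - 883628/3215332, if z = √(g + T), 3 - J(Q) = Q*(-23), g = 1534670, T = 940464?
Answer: -220907/803833 - √2475134/43329 ≈ -0.31113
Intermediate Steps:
J(Q) = 3 + 23*Q (J(Q) = 3 - Q*(-23) = 3 - (-23)*Q = 3 + 23*Q)
z = √2475134 (z = √(1534670 + 940464) = √2475134 ≈ 1573.3)
z/J(-1884) - 883628/3215332 = √2475134/(3 + 23*(-1884)) - 883628/3215332 = √2475134/(3 - 43332) - 883628*1/3215332 = √2475134/(-43329) - 220907/803833 = √2475134*(-1/43329) - 220907/803833 = -√2475134/43329 - 220907/803833 = -220907/803833 - √2475134/43329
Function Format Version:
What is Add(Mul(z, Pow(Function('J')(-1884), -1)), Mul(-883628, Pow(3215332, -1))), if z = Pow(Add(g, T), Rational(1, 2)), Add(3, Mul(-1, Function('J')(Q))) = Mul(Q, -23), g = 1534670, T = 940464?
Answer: Add(Rational(-220907, 803833), Mul(Rational(-1, 43329), Pow(2475134, Rational(1, 2)))) ≈ -0.31113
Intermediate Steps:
Function('J')(Q) = Add(3, Mul(23, Q)) (Function('J')(Q) = Add(3, Mul(-1, Mul(Q, -23))) = Add(3, Mul(-1, Mul(-23, Q))) = Add(3, Mul(23, Q)))
z = Pow(2475134, Rational(1, 2)) (z = Pow(Add(1534670, 940464), Rational(1, 2)) = Pow(2475134, Rational(1, 2)) ≈ 1573.3)
Add(Mul(z, Pow(Function('J')(-1884), -1)), Mul(-883628, Pow(3215332, -1))) = Add(Mul(Pow(2475134, Rational(1, 2)), Pow(Add(3, Mul(23, -1884)), -1)), Mul(-883628, Pow(3215332, -1))) = Add(Mul(Pow(2475134, Rational(1, 2)), Pow(Add(3, -43332), -1)), Mul(-883628, Rational(1, 3215332))) = Add(Mul(Pow(2475134, Rational(1, 2)), Pow(-43329, -1)), Rational(-220907, 803833)) = Add(Mul(Pow(2475134, Rational(1, 2)), Rational(-1, 43329)), Rational(-220907, 803833)) = Add(Mul(Rational(-1, 43329), Pow(2475134, Rational(1, 2))), Rational(-220907, 803833)) = Add(Rational(-220907, 803833), Mul(Rational(-1, 43329), Pow(2475134, Rational(1, 2))))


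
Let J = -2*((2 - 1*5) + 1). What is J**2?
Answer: 16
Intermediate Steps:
J = 4 (J = -2*((2 - 5) + 1) = -2*(-3 + 1) = -2*(-2) = 4)
J**2 = 4**2 = 16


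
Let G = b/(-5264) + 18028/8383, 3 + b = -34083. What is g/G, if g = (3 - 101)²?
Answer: 211903193824/190321165 ≈ 1113.4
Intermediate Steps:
b = -34086 (b = -3 - 34083 = -34086)
g = 9604 (g = (-98)² = 9604)
G = 190321165/22064056 (G = -34086/(-5264) + 18028/8383 = -34086*(-1/5264) + 18028*(1/8383) = 17043/2632 + 18028/8383 = 190321165/22064056 ≈ 8.6258)
g/G = 9604/(190321165/22064056) = 9604*(22064056/190321165) = 211903193824/190321165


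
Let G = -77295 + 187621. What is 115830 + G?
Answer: 226156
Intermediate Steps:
G = 110326
115830 + G = 115830 + 110326 = 226156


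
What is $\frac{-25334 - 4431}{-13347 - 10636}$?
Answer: $\frac{29765}{23983} \approx 1.2411$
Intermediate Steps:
$\frac{-25334 - 4431}{-13347 - 10636} = - \frac{29765}{-23983} = \left(-29765\right) \left(- \frac{1}{23983}\right) = \frac{29765}{23983}$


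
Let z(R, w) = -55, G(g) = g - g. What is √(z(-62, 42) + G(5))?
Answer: I*√55 ≈ 7.4162*I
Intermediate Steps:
G(g) = 0
√(z(-62, 42) + G(5)) = √(-55 + 0) = √(-55) = I*√55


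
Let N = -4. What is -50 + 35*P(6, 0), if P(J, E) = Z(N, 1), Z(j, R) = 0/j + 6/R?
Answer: 160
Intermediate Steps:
Z(j, R) = 6/R (Z(j, R) = 0 + 6/R = 6/R)
P(J, E) = 6 (P(J, E) = 6/1 = 6*1 = 6)
-50 + 35*P(6, 0) = -50 + 35*6 = -50 + 210 = 160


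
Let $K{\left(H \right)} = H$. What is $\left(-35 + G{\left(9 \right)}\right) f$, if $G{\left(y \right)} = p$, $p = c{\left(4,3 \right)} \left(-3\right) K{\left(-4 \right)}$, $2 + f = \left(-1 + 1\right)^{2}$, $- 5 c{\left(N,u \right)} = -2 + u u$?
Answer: $\frac{518}{5} \approx 103.6$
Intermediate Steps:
$c{\left(N,u \right)} = \frac{2}{5} - \frac{u^{2}}{5}$ ($c{\left(N,u \right)} = - \frac{-2 + u u}{5} = - \frac{-2 + u^{2}}{5} = \frac{2}{5} - \frac{u^{2}}{5}$)
$f = -2$ ($f = -2 + \left(-1 + 1\right)^{2} = -2 + 0^{2} = -2 + 0 = -2$)
$p = - \frac{84}{5}$ ($p = \left(\frac{2}{5} - \frac{3^{2}}{5}\right) \left(-3\right) \left(-4\right) = \left(\frac{2}{5} - \frac{9}{5}\right) \left(-3\right) \left(-4\right) = \left(- \frac{7}{5}\right) \left(-3\right) \left(-4\right) = \frac{21}{5} \left(-4\right) = - \frac{84}{5} \approx -16.8$)
$G{\left(y \right)} = - \frac{84}{5}$
$\left(-35 + G{\left(9 \right)}\right) f = \left(-35 - \frac{84}{5}\right) \left(-2\right) = \left(- \frac{259}{5}\right) \left(-2\right) = \frac{518}{5}$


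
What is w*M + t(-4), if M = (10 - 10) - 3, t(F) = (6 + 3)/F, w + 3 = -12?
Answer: 171/4 ≈ 42.750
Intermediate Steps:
w = -15 (w = -3 - 12 = -15)
t(F) = 9/F
M = -3 (M = 0 - 3 = -3)
w*M + t(-4) = -15*(-3) + 9/(-4) = 45 + 9*(-1/4) = 45 - 9/4 = 171/4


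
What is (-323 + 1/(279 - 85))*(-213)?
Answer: 13346793/194 ≈ 68798.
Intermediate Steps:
(-323 + 1/(279 - 85))*(-213) = (-323 + 1/194)*(-213) = -62661/194*(-213) = 13346793/194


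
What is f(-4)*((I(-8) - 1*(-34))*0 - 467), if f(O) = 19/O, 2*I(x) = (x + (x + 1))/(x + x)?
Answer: 8873/4 ≈ 2218.3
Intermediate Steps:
I(x) = (1 + 2*x)/(4*x) (I(x) = ((x + (x + 1))/(x + x))/2 = ((x + (1 + x))/((2*x)))/2 = ((1 + 2*x)*(1/(2*x)))/2 = ((1 + 2*x)/(2*x))/2 = (1 + 2*x)/(4*x))
f(-4)*((I(-8) - 1*(-34))*0 - 467) = (19/(-4))*(((¼)*(1 + 2*(-8))/(-8) - 1*(-34))*0 - 467) = (19*(-¼))*(((¼)*(-⅛)*(1 - 16) + 34)*0 - 467) = -19*(((¼)*(-⅛)*(-15) + 34)*0 - 467)/4 = -19*((15/32 + 34)*0 - 467)/4 = -19*((1103/32)*0 - 467)/4 = -19*(0 - 467)/4 = -19/4*(-467) = 8873/4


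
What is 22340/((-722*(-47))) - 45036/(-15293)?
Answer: 934948622/259476331 ≈ 3.6032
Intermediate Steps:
22340/((-722*(-47))) - 45036/(-15293) = 22340/33934 - 45036*(-1/15293) = 22340*(1/33934) + 45036/15293 = 11170/16967 + 45036/15293 = 934948622/259476331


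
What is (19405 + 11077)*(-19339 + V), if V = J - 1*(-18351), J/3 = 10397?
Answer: 920647846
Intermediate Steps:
J = 31191 (J = 3*10397 = 31191)
V = 49542 (V = 31191 - 1*(-18351) = 31191 + 18351 = 49542)
(19405 + 11077)*(-19339 + V) = (19405 + 11077)*(-19339 + 49542) = 30482*30203 = 920647846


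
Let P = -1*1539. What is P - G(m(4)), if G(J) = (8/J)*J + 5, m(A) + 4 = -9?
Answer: -1552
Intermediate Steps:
m(A) = -13 (m(A) = -4 - 9 = -13)
G(J) = 13 (G(J) = 8 + 5 = 13)
P = -1539
P - G(m(4)) = -1539 - 1*13 = -1539 - 13 = -1552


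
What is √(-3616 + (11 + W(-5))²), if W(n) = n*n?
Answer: 4*I*√145 ≈ 48.166*I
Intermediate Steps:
W(n) = n²
√(-3616 + (11 + W(-5))²) = √(-3616 + (11 + (-5)²)²) = √(-3616 + (11 + 25)²) = √(-3616 + 36²) = √(-3616 + 1296) = √(-2320) = 4*I*√145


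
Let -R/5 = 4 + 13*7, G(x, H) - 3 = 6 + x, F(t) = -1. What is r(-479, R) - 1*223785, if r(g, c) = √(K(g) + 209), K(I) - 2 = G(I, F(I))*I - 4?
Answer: -223785 + √225337 ≈ -2.2331e+5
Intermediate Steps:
G(x, H) = 9 + x (G(x, H) = 3 + (6 + x) = 9 + x)
R = -475 (R = -5*(4 + 13*7) = -5*(4 + 91) = -5*95 = -475)
K(I) = -2 + I*(9 + I) (K(I) = 2 + ((9 + I)*I - 4) = 2 + (I*(9 + I) - 4) = 2 + (-4 + I*(9 + I)) = -2 + I*(9 + I))
r(g, c) = √(207 + g*(9 + g)) (r(g, c) = √((-2 + g*(9 + g)) + 209) = √(207 + g*(9 + g)))
r(-479, R) - 1*223785 = √(207 - 479*(9 - 479)) - 1*223785 = √(207 - 479*(-470)) - 223785 = √(207 + 225130) - 223785 = √225337 - 223785 = -223785 + √225337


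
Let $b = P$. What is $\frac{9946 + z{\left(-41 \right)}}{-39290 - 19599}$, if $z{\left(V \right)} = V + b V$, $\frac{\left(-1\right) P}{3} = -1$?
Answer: $- \frac{9782}{58889} \approx -0.16611$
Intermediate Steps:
$P = 3$ ($P = \left(-3\right) \left(-1\right) = 3$)
$b = 3$
$z{\left(V \right)} = 4 V$ ($z{\left(V \right)} = V + 3 V = 4 V$)
$\frac{9946 + z{\left(-41 \right)}}{-39290 - 19599} = \frac{9946 + 4 \left(-41\right)}{-39290 - 19599} = \frac{9946 - 164}{-58889} = 9782 \left(- \frac{1}{58889}\right) = - \frac{9782}{58889}$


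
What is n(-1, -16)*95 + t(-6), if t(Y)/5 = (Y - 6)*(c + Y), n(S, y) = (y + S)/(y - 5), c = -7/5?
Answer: 10939/21 ≈ 520.90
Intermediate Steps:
c = -7/5 (c = -7*⅕ = -7/5 ≈ -1.4000)
n(S, y) = (S + y)/(-5 + y)
t(Y) = 5*(-6 + Y)*(-7/5 + Y) (t(Y) = 5*((Y - 6)*(-7/5 + Y)) = 5*((-6 + Y)*(-7/5 + Y)) = 5*(-6 + Y)*(-7/5 + Y))
n(-1, -16)*95 + t(-6) = ((-1 - 16)/(-5 - 16))*95 + (42 - 37*(-6) + 5*(-6)²) = (-17/(-21))*95 + (42 + 222 + 5*36) = -1/21*(-17)*95 + (42 + 222 + 180) = (17/21)*95 + 444 = 1615/21 + 444 = 10939/21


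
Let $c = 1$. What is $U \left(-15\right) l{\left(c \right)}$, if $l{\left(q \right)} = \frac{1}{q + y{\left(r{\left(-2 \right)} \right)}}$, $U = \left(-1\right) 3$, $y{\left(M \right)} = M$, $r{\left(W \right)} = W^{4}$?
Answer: $\frac{45}{17} \approx 2.6471$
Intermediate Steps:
$U = -3$
$l{\left(q \right)} = \frac{1}{16 + q}$ ($l{\left(q \right)} = \frac{1}{q + \left(-2\right)^{4}} = \frac{1}{q + 16} = \frac{1}{16 + q}$)
$U \left(-15\right) l{\left(c \right)} = \frac{\left(-3\right) \left(-15\right)}{16 + 1} = \frac{45}{17}$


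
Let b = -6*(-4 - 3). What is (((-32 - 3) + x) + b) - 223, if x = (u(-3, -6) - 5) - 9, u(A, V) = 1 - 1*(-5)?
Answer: -224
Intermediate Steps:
b = 42 (b = -6*(-7) = 42)
u(A, V) = 6 (u(A, V) = 1 + 5 = 6)
x = -8 (x = (6 - 5) - 9 = 1 - 9 = -8)
(((-32 - 3) + x) + b) - 223 = (((-32 - 3) - 8) + 42) - 223 = ((-35 - 8) + 42) - 223 = (-43 + 42) - 223 = -1 - 223 = -224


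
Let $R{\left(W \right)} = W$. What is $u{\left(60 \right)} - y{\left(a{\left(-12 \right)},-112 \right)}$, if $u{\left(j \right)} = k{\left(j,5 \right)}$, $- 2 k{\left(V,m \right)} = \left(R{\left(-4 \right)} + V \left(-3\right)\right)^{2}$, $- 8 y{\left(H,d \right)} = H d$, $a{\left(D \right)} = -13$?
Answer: $-16746$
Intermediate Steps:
$y{\left(H,d \right)} = - \frac{H d}{8}$
$k{\left(V,m \right)} = - \frac{\left(-4 - 3 V\right)^{2}}{2}$ ($k{\left(V,m \right)} = - \frac{\left(-4 + V \left(-3\right)\right)^{2}}{2} = - \frac{\left(-4 - 3 V\right)^{2}}{2}$)
$u{\left(j \right)} = - \frac{\left(4 + 3 j\right)^{2}}{2}$
$u{\left(60 \right)} - y{\left(a{\left(-12 \right)},-112 \right)} = - \frac{\left(4 + 3 \cdot 60\right)^{2}}{2} - \left(- \frac{1}{8}\right) \left(-13\right) \left(-112\right) = - \frac{\left(4 + 180\right)^{2}}{2} - -182 = - \frac{184^{2}}{2} + 182 = \left(- \frac{1}{2}\right) 33856 + 182 = -16928 + 182 = -16746$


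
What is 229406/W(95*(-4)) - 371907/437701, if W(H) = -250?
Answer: -50252106178/54712625 ≈ -918.47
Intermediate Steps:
229406/W(95*(-4)) - 371907/437701 = 229406/(-250) - 371907/437701 = 229406*(-1/250) - 371907*1/437701 = -114703/125 - 371907/437701 = -50252106178/54712625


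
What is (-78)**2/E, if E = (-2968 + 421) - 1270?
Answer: -6084/3817 ≈ -1.5939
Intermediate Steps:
E = -3817 (E = -2547 - 1270 = -3817)
(-78)**2/E = (-78)**2/(-3817) = 6084*(-1/3817) = -6084/3817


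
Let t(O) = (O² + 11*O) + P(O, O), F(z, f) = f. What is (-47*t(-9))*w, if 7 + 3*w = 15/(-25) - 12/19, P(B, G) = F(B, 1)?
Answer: -624818/285 ≈ -2192.3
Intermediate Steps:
P(B, G) = 1
t(O) = 1 + O² + 11*O (t(O) = (O² + 11*O) + 1 = 1 + O² + 11*O)
w = -782/285 (w = -7/3 + (15/(-25) - 12/19)/3 = -7/3 + (15*(-1/25) - 12*1/19)/3 = -7/3 + (-⅗ - 12/19)/3 = -7/3 + (⅓)*(-117/95) = -7/3 - 39/95 = -782/285 ≈ -2.7439)
(-47*t(-9))*w = -47*(1 + (-9)² + 11*(-9))*(-782/285) = -47*(1 + 81 - 99)*(-782/285) = -47*(-17)*(-782/285) = 799*(-782/285) = -624818/285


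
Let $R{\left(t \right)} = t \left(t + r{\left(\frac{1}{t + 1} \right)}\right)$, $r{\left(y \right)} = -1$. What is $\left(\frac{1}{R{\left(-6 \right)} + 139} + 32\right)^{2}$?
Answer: $\frac{33558849}{32761} \approx 1024.4$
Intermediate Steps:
$R{\left(t \right)} = t \left(-1 + t\right)$ ($R{\left(t \right)} = t \left(t - 1\right) = t \left(-1 + t\right)$)
$\left(\frac{1}{R{\left(-6 \right)} + 139} + 32\right)^{2} = \left(\frac{1}{- 6 \left(-1 - 6\right) + 139} + 32\right)^{2} = \left(\frac{1}{\left(-6\right) \left(-7\right) + 139} + 32\right)^{2} = \left(\frac{1}{42 + 139} + 32\right)^{2} = \left(\frac{1}{181} + 32\right)^{2} = \left(\frac{5793}{181}\right)^{2} = \frac{33558849}{32761}$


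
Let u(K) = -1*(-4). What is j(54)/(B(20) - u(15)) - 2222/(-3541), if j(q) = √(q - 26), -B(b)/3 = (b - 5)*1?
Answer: 2222/3541 - 2*√7/49 ≈ 0.51952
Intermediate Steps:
B(b) = 15 - 3*b (B(b) = -3*(b - 5) = -3*(-5 + b) = 15 - 3*b)
u(K) = 4
j(q) = √(-26 + q)
j(54)/(B(20) - u(15)) - 2222/(-3541) = √(-26 + 54)/((15 - 3*20) - 1*4) - 2222/(-3541) = √28/((15 - 60) - 4) - 2222*(-1/3541) = (2*√7)/(-45 - 4) + 2222/3541 = (2*√7)/(-49) + 2222/3541 = (2*√7)*(-1/49) + 2222/3541 = -2*√7/49 + 2222/3541 = 2222/3541 - 2*√7/49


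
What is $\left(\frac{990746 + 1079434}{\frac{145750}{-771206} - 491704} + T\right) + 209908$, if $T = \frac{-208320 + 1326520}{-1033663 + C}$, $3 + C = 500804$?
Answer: $\frac{3534465528406835679412}{16838671029339599} \approx 2.099 \cdot 10^{5}$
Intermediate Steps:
$C = 500801$ ($C = -3 + 500804 = 500801$)
$T = - \frac{559100}{266431}$ ($T = \frac{-208320 + 1326520}{-1033663 + 500801} = \frac{1118200}{-532862} = 1118200 \left(- \frac{1}{532862}\right) = - \frac{559100}{266431} \approx -2.0985$)
$\left(\frac{990746 + 1079434}{\frac{145750}{-771206} - 491704} + T\right) + 209908 = \left(\frac{990746 + 1079434}{\frac{145750}{-771206} - 491704} - \frac{559100}{266431}\right) + 209908 = \left(\frac{2070180}{145750 \left(- \frac{1}{771206}\right) - 491704} - \frac{559100}{266431}\right) + 209908 = \left(\frac{2070180}{- \frac{72875}{385603} - 491704} - \frac{559100}{266431}\right) + 209908 = \left(\frac{2070180}{- \frac{189602610387}{385603}} - \frac{559100}{266431}\right) + 209908 = \left(2070180 \left(- \frac{385603}{189602610387}\right) - \frac{559100}{266431}\right) + 209908 = \left(- \frac{266089206180}{63200870129} - \frac{559100}{266431}\right) + 209908 = - \frac{106230019780867480}{16838671029339599} + 209908 = \frac{3534465528406835679412}{16838671029339599}$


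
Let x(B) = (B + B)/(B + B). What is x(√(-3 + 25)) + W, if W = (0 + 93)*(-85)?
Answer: -7904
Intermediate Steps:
W = -7905 (W = 93*(-85) = -7905)
x(B) = 1 (x(B) = (2*B)/((2*B)) = (2*B)*(1/(2*B)) = 1)
x(√(-3 + 25)) + W = 1 - 7905 = -7904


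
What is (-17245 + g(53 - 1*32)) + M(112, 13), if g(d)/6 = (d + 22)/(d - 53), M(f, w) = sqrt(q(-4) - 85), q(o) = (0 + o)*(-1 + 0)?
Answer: -276049/16 + 9*I ≈ -17253.0 + 9.0*I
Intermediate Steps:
q(o) = -o (q(o) = o*(-1) = -o)
M(f, w) = 9*I (M(f, w) = sqrt(-1*(-4) - 85) = sqrt(4 - 85) = sqrt(-81) = 9*I)
g(d) = 6*(22 + d)/(-53 + d) (g(d) = 6*((d + 22)/(d - 53)) = 6*((22 + d)/(-53 + d)) = 6*(22 + d)/(-53 + d))
(-17245 + g(53 - 1*32)) + M(112, 13) = (-17245 + 6*(22 + (53 - 1*32))/(-53 + (53 - 1*32))) + 9*I = (-17245 + 6*(22 + (53 - 32))/(-53 + (53 - 32))) + 9*I = (-17245 + 6*(22 + 21)/(-53 + 21)) + 9*I = (-17245 + 6*43/(-32)) + 9*I = (-17245 + 6*(-1/32)*43) + 9*I = (-17245 - 129/16) + 9*I = -276049/16 + 9*I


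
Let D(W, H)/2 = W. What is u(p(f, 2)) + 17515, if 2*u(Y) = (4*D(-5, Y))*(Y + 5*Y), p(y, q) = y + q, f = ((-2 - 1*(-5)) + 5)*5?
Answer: 12475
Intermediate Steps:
f = 40 (f = ((-2 + 5) + 5)*5 = (3 + 5)*5 = 8*5 = 40)
p(y, q) = q + y
D(W, H) = 2*W
u(Y) = -120*Y (u(Y) = ((4*(2*(-5)))*(Y + 5*Y))/2 = ((4*(-10))*(6*Y))/2 = (-240*Y)/2 = -120*Y)
u(p(f, 2)) + 17515 = -120*(2 + 40) + 17515 = -120*42 + 17515 = -5040 + 17515 = 12475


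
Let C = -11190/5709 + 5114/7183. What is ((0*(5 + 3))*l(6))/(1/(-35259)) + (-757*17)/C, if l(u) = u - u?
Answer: 15991778671/1550968 ≈ 10311.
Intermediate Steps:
l(u) = 0
C = -1550968/1242659 (C = -11190*1/5709 + 5114*(1/7183) = -3730/1903 + 5114/7183 = -1550968/1242659 ≈ -1.2481)
((0*(5 + 3))*l(6))/(1/(-35259)) + (-757*17)/C = ((0*(5 + 3))*0)/(1/(-35259)) + (-757*17)/(-1550968/1242659) = ((0*8)*0)/(-1/35259) - 12869*(-1242659/1550968) = (0*0)*(-35259) + 15991778671/1550968 = 0*(-35259) + 15991778671/1550968 = 0 + 15991778671/1550968 = 15991778671/1550968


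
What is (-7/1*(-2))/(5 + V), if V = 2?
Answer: 2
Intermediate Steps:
(-7/1*(-2))/(5 + V) = (-7/1*(-2))/(5 + 2) = (-7*1*(-2))/7 = -7*(-2)*(⅐) = 14*(⅐) = 2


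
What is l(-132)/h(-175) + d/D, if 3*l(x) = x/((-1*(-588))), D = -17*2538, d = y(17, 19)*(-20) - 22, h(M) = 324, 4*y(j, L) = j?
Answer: 85585/38054772 ≈ 0.0022490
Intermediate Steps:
y(j, L) = j/4
d = -107 (d = ((¼)*17)*(-20) - 22 = (17/4)*(-20) - 22 = -85 - 22 = -107)
D = -43146
l(x) = x/1764 (l(x) = (x/((-1*(-588))))/3 = (x/588)/3 = x/1764)
l(-132)/h(-175) + d/D = ((1/1764)*(-132))/324 - 107/(-43146) = -11/147*1/324 - 107*(-1/43146) = -11/47628 + 107/43146 = 85585/38054772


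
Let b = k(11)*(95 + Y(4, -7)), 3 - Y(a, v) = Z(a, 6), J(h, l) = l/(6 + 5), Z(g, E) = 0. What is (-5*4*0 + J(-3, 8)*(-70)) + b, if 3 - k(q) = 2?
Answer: 518/11 ≈ 47.091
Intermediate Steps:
J(h, l) = l/11
Y(a, v) = 3 (Y(a, v) = 3 - 1*0 = 3 + 0 = 3)
k(q) = 1 (k(q) = 3 - 1*2 = 3 - 2 = 1)
b = 98 (b = 1*(95 + 3) = 1*98 = 98)
(-5*4*0 + J(-3, 8)*(-70)) + b = (-5*4*0 + ((1/11)*8)*(-70)) + 98 = (-20*0 + (8/11)*(-70)) + 98 = (0 - 560/11) + 98 = -560/11 + 98 = 518/11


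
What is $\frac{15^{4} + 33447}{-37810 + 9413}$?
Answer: $- \frac{84072}{28397} \approx -2.9606$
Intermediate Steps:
$\frac{15^{4} + 33447}{-37810 + 9413} = \frac{50625 + 33447}{-28397} = 84072 \left(- \frac{1}{28397}\right) = - \frac{84072}{28397}$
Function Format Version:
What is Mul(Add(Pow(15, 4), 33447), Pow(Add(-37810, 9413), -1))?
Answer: Rational(-84072, 28397) ≈ -2.9606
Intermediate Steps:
Mul(Add(Pow(15, 4), 33447), Pow(Add(-37810, 9413), -1)) = Mul(Add(50625, 33447), Pow(-28397, -1)) = Mul(84072, Rational(-1, 28397)) = Rational(-84072, 28397)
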